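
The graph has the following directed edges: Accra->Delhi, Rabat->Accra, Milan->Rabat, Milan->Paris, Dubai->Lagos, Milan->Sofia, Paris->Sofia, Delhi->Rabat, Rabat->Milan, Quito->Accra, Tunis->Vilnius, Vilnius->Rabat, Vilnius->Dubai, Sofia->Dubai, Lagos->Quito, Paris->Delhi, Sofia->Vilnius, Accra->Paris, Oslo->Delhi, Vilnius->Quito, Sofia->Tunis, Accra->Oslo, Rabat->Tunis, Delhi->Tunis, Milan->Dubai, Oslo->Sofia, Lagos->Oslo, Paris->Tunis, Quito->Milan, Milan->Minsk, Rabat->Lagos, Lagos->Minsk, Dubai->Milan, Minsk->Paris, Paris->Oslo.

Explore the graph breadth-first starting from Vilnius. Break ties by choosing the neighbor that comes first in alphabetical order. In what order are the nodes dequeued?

Vilnius -> Dubai -> Quito -> Rabat -> Lagos -> Milan -> Accra -> Tunis -> Minsk -> Oslo -> Paris -> Sofia -> Delhi

Visit Vilnius; enqueue Dubai, Quito, Rabat → queue [Dubai, Quito, Rabat]
Visit Dubai; enqueue Lagos, Milan → queue [Quito, Rabat, Lagos, Milan]
Visit Quito; enqueue Accra → queue [Rabat, Lagos, Milan, Accra]
Visit Rabat; enqueue Tunis → queue [Lagos, Milan, Accra, Tunis]
Visit Lagos; enqueue Minsk, Oslo → queue [Milan, Accra, Tunis, Minsk, Oslo]
Visit Milan; enqueue Paris, Sofia → queue [Accra, Tunis, Minsk, Oslo, Paris, Sofia]
Visit Accra; enqueue Delhi → queue [Tunis, Minsk, Oslo, Paris, Sofia, Delhi]
Visit Tunis → queue [Minsk, Oslo, Paris, Sofia, Delhi]
Visit Minsk → queue [Oslo, Paris, Sofia, Delhi]
Visit Oslo → queue [Paris, Sofia, Delhi]
Visit Paris → queue [Sofia, Delhi]
Visit Sofia → queue [Delhi]
Visit Delhi → queue []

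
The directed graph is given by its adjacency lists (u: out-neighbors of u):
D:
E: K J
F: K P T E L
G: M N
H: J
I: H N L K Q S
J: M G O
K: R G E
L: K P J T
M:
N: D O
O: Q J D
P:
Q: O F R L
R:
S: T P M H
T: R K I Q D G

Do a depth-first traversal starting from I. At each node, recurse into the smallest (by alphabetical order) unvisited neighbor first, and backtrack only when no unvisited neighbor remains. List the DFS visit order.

I H J G M N D O Q F E K R L P T S

Visit I
I → H
H → J
J → G
G → M
G → N
N → D
N → O
O → Q
Q → F
F → E
E → K
K → R
F → L
L → P
L → T
I → S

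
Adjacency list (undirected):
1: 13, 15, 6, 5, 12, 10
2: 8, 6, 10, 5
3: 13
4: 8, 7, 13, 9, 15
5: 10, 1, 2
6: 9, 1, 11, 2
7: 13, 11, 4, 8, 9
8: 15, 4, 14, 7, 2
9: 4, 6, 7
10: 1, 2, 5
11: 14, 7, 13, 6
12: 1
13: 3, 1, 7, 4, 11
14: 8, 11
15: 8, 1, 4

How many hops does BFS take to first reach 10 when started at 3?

Level 0: 3
Level 1: 13
Level 2: 1, 4, 7, 11
Level 3: 5, 6, 8, 9, 10, 12, 14, 15
Level 4: 2
10 first appears at level 3.

3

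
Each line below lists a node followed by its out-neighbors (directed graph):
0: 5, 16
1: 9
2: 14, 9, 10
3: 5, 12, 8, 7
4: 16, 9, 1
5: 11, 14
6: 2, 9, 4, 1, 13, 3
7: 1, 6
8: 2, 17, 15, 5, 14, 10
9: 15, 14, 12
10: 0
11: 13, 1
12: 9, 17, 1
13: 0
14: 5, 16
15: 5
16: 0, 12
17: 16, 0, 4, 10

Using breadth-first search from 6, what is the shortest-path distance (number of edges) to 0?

2

Level 0: 6
Level 1: 1, 2, 3, 4, 9, 13
Level 2: 0, 5, 7, 8, 10, 12, 14, 15, 16
Level 3: 11, 17
0 first appears at level 2.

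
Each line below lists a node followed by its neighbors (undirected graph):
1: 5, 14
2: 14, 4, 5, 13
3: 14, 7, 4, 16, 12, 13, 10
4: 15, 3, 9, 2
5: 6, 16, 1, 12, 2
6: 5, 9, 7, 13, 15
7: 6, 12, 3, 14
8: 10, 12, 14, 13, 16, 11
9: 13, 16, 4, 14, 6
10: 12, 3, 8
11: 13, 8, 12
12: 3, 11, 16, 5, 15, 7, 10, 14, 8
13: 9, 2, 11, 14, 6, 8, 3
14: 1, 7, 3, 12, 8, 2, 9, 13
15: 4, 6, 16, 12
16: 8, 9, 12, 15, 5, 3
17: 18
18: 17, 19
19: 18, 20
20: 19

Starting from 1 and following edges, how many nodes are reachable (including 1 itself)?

16

BFS from 1 visits: 1, 5, 14, 6, 16, 12, 2, 7, 3, 8, 9, 13, 15, 11, 10, 4
Reachable nodes: 16 of 20 total.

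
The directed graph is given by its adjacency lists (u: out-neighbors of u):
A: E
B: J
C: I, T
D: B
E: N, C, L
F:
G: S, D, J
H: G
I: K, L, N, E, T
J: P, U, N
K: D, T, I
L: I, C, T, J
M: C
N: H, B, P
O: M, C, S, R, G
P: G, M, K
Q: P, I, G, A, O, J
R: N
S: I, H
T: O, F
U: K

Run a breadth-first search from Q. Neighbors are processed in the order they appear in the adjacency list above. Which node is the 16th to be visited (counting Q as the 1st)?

C

Visit Q; enqueue P, I, G, A, O, J → queue [P, I, G, A, O, J]
Visit P; enqueue M, K → queue [I, G, A, O, J, M, K]
Visit I; enqueue L, N, E, T → queue [G, A, O, J, M, K, L, N, E, T]
Visit G; enqueue S, D → queue [A, O, J, M, K, L, N, E, T, S, D]
Visit A → queue [O, J, M, K, L, N, E, T, S, D]
Visit O; enqueue C, R → queue [J, M, K, L, N, E, T, S, D, C, R]
Visit J; enqueue U → queue [M, K, L, N, E, T, S, D, C, R, U]
Visit M → queue [K, L, N, E, T, S, D, C, R, U]
Visit K → queue [L, N, E, T, S, D, C, R, U]
Visit L → queue [N, E, T, S, D, C, R, U]
Visit N; enqueue H, B → queue [E, T, S, D, C, R, U, H, B]
Visit E → queue [T, S, D, C, R, U, H, B]
Visit T; enqueue F → queue [S, D, C, R, U, H, B, F]
Visit S → queue [D, C, R, U, H, B, F]
Visit D → queue [C, R, U, H, B, F]
Visit C → queue [R, U, H, B, F]
Visit R → queue [U, H, B, F]
Visit U → queue [H, B, F]
Visit H → queue [B, F]
Visit B → queue [F]
Visit F → queue []

Visit order: Q, P, I, G, A, O, J, M, K, L, N, E, T, S, D, C, R, U, H, B, F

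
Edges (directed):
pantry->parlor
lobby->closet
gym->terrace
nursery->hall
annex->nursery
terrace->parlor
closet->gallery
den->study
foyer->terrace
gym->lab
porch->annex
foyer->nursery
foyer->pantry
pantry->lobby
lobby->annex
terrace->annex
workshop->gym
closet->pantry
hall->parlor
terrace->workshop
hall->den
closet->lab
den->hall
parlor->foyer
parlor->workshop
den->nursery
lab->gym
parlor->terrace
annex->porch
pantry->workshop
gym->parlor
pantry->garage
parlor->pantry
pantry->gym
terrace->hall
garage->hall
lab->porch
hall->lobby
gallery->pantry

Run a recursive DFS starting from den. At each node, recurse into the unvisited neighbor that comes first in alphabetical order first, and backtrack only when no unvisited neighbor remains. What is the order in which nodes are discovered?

den hall lobby annex nursery porch closet gallery pantry garage gym lab parlor foyer terrace workshop study

Visit den
den → hall
hall → lobby
lobby → annex
annex → nursery
annex → porch
lobby → closet
closet → gallery
gallery → pantry
pantry → garage
pantry → gym
gym → lab
gym → parlor
parlor → foyer
foyer → terrace
terrace → workshop
den → study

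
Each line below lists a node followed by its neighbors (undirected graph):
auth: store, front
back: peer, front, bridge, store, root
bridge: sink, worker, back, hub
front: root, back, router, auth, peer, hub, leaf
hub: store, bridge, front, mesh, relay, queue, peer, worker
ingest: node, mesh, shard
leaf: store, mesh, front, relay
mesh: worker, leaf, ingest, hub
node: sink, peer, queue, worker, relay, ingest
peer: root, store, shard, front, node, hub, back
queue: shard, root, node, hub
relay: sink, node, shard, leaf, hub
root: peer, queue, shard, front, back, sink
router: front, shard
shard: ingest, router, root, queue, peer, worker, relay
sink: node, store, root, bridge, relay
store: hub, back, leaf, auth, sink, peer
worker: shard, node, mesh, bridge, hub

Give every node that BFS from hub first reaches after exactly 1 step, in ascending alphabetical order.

Level 0: hub
Level 1: bridge, front, mesh, peer, queue, relay, store, worker
Level 2: auth, back, ingest, leaf, node, root, router, shard, sink

bridge, front, mesh, peer, queue, relay, store, worker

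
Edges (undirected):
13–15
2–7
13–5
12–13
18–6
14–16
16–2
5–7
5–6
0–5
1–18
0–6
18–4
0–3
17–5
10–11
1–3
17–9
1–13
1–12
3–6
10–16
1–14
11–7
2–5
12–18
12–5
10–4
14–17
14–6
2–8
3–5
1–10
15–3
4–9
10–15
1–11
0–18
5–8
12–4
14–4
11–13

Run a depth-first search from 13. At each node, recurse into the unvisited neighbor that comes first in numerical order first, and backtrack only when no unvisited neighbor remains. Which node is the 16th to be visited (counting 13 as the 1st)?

Visit 13
13 → 1
1 → 3
3 → 0
0 → 5
5 → 2
2 → 7
7 → 11
11 → 10
10 → 4
4 → 9
9 → 17
17 → 14
14 → 6
6 → 18
18 → 12
14 → 16
10 → 15
2 → 8

Visit order: 13, 1, 3, 0, 5, 2, 7, 11, 10, 4, 9, 17, 14, 6, 18, 12, 16, 15, 8

12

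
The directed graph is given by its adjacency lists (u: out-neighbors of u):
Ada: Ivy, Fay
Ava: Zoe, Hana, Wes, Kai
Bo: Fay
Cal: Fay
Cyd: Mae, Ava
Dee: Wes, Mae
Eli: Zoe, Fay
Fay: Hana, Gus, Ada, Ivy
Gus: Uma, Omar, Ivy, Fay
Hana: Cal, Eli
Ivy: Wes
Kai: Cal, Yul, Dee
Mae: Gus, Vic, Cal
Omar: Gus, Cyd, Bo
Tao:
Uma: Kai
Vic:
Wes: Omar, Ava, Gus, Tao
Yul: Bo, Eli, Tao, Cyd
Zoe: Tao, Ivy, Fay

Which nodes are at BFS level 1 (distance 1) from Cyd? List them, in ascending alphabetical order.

Ava, Mae

Level 0: Cyd
Level 1: Ava, Mae
Level 2: Cal, Gus, Hana, Kai, Vic, Wes, Zoe
Level 3: Dee, Eli, Fay, Ivy, Omar, Tao, Uma, Yul
Level 4: Ada, Bo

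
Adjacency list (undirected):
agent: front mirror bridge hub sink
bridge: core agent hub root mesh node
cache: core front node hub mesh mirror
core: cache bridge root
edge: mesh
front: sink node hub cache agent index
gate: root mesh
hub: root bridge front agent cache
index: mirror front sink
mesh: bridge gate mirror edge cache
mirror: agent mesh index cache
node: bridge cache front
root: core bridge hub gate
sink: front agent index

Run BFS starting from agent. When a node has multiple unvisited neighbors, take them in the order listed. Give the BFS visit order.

agent, front, mirror, bridge, hub, sink, node, cache, index, mesh, core, root, gate, edge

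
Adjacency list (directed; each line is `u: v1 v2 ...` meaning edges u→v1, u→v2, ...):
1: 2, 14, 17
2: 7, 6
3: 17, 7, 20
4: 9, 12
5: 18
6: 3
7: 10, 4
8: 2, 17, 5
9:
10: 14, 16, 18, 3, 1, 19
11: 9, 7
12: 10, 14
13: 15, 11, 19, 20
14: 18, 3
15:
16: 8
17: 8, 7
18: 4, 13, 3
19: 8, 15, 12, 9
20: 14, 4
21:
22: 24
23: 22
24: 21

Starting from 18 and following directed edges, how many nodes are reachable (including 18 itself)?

20

BFS from 18 visits: 18, 4, 13, 3, 9, 12, 15, 11, 19, 20, 17, 7, 10, 14, 8, 16, 1, 2, 5, 6
Reachable nodes: 20 of 24 total.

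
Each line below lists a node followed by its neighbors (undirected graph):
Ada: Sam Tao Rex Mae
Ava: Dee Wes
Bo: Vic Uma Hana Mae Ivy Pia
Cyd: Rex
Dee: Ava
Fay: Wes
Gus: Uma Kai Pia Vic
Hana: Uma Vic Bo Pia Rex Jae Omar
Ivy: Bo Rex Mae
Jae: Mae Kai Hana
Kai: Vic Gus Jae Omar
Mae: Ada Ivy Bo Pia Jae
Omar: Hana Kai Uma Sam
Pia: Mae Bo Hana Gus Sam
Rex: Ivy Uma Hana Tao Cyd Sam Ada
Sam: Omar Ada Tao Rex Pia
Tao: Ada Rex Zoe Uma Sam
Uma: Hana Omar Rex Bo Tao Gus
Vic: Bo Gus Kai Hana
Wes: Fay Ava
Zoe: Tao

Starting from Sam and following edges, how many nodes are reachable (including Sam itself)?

BFS from Sam visits: Sam, Ada, Omar, Pia, Rex, Tao, Mae, Hana, Kai, Uma, Bo, Gus, Cyd, Ivy, Zoe, Jae, Vic
Reachable nodes: 17 of 21 total.

17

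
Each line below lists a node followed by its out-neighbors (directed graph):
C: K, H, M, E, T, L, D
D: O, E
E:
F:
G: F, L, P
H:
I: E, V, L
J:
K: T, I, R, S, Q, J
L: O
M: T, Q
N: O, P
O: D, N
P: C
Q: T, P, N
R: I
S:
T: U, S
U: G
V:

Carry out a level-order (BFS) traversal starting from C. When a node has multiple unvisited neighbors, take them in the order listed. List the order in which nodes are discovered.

Visit C; enqueue K, H, M, E, T, L, D → queue [K, H, M, E, T, L, D]
Visit K; enqueue I, R, S, Q, J → queue [H, M, E, T, L, D, I, R, S, Q, J]
Visit H → queue [M, E, T, L, D, I, R, S, Q, J]
Visit M → queue [E, T, L, D, I, R, S, Q, J]
Visit E → queue [T, L, D, I, R, S, Q, J]
Visit T; enqueue U → queue [L, D, I, R, S, Q, J, U]
Visit L; enqueue O → queue [D, I, R, S, Q, J, U, O]
Visit D → queue [I, R, S, Q, J, U, O]
Visit I; enqueue V → queue [R, S, Q, J, U, O, V]
Visit R → queue [S, Q, J, U, O, V]
Visit S → queue [Q, J, U, O, V]
Visit Q; enqueue P, N → queue [J, U, O, V, P, N]
Visit J → queue [U, O, V, P, N]
Visit U; enqueue G → queue [O, V, P, N, G]
Visit O → queue [V, P, N, G]
Visit V → queue [P, N, G]
Visit P → queue [N, G]
Visit N → queue [G]
Visit G; enqueue F → queue [F]
Visit F → queue []

C → K → H → M → E → T → L → D → I → R → S → Q → J → U → O → V → P → N → G → F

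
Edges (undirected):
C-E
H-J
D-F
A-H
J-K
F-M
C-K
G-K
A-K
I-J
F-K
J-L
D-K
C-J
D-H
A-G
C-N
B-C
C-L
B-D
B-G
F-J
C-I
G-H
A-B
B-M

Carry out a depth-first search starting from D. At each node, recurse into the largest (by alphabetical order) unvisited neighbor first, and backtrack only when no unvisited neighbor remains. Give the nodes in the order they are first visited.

Visit D
D → K
K → J
J → L
L → C
C → N
C → I
C → E
C → B
B → M
M → F
B → G
G → H
H → A

D -> K -> J -> L -> C -> N -> I -> E -> B -> M -> F -> G -> H -> A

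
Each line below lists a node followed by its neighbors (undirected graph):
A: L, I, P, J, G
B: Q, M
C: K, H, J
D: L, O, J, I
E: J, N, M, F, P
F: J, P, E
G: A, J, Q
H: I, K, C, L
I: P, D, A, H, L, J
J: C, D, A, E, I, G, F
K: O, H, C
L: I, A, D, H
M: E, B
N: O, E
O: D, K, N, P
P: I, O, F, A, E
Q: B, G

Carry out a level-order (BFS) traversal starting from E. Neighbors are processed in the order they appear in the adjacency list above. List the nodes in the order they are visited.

E, J, N, M, F, P, C, D, A, I, G, O, B, K, H, L, Q

Visit E; enqueue J, N, M, F, P → queue [J, N, M, F, P]
Visit J; enqueue C, D, A, I, G → queue [N, M, F, P, C, D, A, I, G]
Visit N; enqueue O → queue [M, F, P, C, D, A, I, G, O]
Visit M; enqueue B → queue [F, P, C, D, A, I, G, O, B]
Visit F → queue [P, C, D, A, I, G, O, B]
Visit P → queue [C, D, A, I, G, O, B]
Visit C; enqueue K, H → queue [D, A, I, G, O, B, K, H]
Visit D; enqueue L → queue [A, I, G, O, B, K, H, L]
Visit A → queue [I, G, O, B, K, H, L]
Visit I → queue [G, O, B, K, H, L]
Visit G; enqueue Q → queue [O, B, K, H, L, Q]
Visit O → queue [B, K, H, L, Q]
Visit B → queue [K, H, L, Q]
Visit K → queue [H, L, Q]
Visit H → queue [L, Q]
Visit L → queue [Q]
Visit Q → queue []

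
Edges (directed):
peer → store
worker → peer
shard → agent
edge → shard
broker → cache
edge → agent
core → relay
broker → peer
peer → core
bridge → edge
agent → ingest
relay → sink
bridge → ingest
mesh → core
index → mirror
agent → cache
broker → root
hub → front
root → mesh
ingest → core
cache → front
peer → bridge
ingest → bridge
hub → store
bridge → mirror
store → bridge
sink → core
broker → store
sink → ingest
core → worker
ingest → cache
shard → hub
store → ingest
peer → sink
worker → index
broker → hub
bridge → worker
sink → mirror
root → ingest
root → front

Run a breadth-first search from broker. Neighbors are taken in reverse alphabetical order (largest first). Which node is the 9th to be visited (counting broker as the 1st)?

mesh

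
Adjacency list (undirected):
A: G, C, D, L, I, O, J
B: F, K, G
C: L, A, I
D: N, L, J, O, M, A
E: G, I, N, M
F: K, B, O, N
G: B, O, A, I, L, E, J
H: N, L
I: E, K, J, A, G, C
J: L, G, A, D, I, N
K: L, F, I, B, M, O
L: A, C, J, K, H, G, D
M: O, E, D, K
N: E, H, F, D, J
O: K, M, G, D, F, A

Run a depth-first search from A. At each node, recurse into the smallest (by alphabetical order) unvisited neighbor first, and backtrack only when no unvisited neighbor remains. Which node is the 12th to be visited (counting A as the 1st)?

N

Visit A
A → C
C → I
I → E
E → G
G → B
B → F
F → K
K → L
L → D
D → J
J → N
N → H
D → M
M → O

Visit order: A, C, I, E, G, B, F, K, L, D, J, N, H, M, O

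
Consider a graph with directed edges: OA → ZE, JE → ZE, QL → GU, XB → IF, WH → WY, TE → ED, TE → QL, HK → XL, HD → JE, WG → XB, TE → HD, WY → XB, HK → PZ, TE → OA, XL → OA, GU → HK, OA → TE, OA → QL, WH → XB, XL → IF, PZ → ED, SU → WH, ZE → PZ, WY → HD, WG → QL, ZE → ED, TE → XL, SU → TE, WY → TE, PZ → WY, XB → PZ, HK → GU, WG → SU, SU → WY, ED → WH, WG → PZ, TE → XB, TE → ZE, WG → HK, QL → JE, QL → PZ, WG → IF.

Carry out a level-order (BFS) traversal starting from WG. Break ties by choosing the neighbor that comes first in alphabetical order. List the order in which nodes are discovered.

WG → HK → IF → PZ → QL → SU → XB → GU → XL → ED → WY → JE → TE → WH → OA → HD → ZE

Visit WG; enqueue HK, IF, PZ, QL, SU, XB → queue [HK, IF, PZ, QL, SU, XB]
Visit HK; enqueue GU, XL → queue [IF, PZ, QL, SU, XB, GU, XL]
Visit IF → queue [PZ, QL, SU, XB, GU, XL]
Visit PZ; enqueue ED, WY → queue [QL, SU, XB, GU, XL, ED, WY]
Visit QL; enqueue JE → queue [SU, XB, GU, XL, ED, WY, JE]
Visit SU; enqueue TE, WH → queue [XB, GU, XL, ED, WY, JE, TE, WH]
Visit XB → queue [GU, XL, ED, WY, JE, TE, WH]
Visit GU → queue [XL, ED, WY, JE, TE, WH]
Visit XL; enqueue OA → queue [ED, WY, JE, TE, WH, OA]
Visit ED → queue [WY, JE, TE, WH, OA]
Visit WY; enqueue HD → queue [JE, TE, WH, OA, HD]
Visit JE; enqueue ZE → queue [TE, WH, OA, HD, ZE]
Visit TE → queue [WH, OA, HD, ZE]
Visit WH → queue [OA, HD, ZE]
Visit OA → queue [HD, ZE]
Visit HD → queue [ZE]
Visit ZE → queue []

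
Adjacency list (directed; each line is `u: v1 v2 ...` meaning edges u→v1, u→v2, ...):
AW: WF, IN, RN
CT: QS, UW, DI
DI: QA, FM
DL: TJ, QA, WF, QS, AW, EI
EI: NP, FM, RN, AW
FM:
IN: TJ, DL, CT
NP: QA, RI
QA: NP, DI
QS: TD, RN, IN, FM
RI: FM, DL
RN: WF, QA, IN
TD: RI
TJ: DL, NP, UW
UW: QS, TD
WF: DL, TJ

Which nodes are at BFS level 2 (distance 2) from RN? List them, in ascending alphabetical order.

Level 0: RN
Level 1: IN, QA, WF
Level 2: CT, DI, DL, NP, TJ
Level 3: AW, EI, FM, QS, RI, UW
Level 4: TD

CT, DI, DL, NP, TJ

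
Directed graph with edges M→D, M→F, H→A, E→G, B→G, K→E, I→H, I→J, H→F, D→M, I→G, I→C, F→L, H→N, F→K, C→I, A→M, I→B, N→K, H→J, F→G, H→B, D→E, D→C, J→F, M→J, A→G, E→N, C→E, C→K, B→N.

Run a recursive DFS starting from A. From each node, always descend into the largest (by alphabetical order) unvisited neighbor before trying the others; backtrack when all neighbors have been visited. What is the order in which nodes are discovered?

Visit A
A → M
M → J
J → F
F → L
F → K
K → E
E → N
E → G
M → D
D → C
C → I
I → H
H → B

A -> M -> J -> F -> L -> K -> E -> N -> G -> D -> C -> I -> H -> B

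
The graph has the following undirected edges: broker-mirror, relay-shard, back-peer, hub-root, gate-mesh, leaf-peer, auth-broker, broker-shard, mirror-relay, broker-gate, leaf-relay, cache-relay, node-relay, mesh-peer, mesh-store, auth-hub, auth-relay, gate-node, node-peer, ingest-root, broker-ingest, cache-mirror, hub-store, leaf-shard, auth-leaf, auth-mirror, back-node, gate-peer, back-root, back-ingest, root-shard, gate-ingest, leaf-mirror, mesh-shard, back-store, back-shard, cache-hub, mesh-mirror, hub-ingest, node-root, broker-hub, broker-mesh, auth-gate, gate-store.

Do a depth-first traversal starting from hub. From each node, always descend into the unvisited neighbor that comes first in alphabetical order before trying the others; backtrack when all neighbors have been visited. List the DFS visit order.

hub, auth, broker, gate, ingest, back, node, peer, leaf, mirror, cache, relay, shard, mesh, store, root

Visit hub
hub → auth
auth → broker
broker → gate
gate → ingest
ingest → back
back → node
node → peer
peer → leaf
leaf → mirror
mirror → cache
cache → relay
relay → shard
shard → mesh
mesh → store
shard → root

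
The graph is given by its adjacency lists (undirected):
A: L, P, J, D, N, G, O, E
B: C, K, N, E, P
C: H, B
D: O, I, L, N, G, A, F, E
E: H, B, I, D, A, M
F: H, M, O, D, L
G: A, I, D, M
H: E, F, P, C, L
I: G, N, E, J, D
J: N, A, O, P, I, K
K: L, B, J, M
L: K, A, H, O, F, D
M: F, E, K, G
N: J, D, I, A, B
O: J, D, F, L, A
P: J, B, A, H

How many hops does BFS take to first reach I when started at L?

Level 0: L
Level 1: A, D, F, H, K, O
Level 2: B, C, E, G, I, J, M, N, P
I first appears at level 2.

2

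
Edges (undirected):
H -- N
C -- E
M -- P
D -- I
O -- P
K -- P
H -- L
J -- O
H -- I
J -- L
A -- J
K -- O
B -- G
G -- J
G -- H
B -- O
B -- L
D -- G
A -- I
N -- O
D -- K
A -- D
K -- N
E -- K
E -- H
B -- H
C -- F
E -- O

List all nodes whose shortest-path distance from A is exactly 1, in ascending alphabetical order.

Level 0: A
Level 1: D, I, J
Level 2: G, H, K, L, O
Level 3: B, E, N, P
Level 4: C, M
Level 5: F

D, I, J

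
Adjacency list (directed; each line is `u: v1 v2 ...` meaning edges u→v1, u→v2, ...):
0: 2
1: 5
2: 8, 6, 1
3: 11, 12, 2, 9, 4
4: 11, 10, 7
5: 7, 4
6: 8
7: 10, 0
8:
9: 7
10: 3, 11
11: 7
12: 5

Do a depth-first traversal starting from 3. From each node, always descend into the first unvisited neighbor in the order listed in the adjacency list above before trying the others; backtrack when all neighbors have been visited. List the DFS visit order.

3 → 11 → 7 → 10 → 0 → 2 → 8 → 6 → 1 → 5 → 4 → 12 → 9

Visit 3
3 → 11
11 → 7
7 → 10
7 → 0
0 → 2
2 → 8
2 → 6
2 → 1
1 → 5
5 → 4
3 → 12
3 → 9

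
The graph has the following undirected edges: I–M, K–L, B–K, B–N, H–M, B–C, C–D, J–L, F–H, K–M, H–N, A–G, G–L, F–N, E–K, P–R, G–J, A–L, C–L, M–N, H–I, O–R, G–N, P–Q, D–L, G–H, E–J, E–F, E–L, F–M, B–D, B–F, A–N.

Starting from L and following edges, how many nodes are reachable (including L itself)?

14

BFS from L visits: L, K, J, G, E, D, C, A, M, B, N, H, F, I
Reachable nodes: 14 of 18 total.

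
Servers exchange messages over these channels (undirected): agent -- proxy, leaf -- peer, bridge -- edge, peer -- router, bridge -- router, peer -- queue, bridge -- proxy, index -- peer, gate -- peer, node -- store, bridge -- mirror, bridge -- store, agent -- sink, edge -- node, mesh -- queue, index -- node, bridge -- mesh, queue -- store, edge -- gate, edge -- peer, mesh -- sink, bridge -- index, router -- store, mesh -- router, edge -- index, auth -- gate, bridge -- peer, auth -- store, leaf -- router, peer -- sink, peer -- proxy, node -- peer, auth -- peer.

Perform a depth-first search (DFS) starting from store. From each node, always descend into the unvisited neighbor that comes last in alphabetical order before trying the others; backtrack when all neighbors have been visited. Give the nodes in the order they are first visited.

Visit store
store → router
router → peer
peer → sink
sink → mesh
mesh → queue
mesh → bridge
bridge → proxy
proxy → agent
bridge → mirror
bridge → index
index → node
node → edge
edge → gate
gate → auth
peer → leaf

store -> router -> peer -> sink -> mesh -> queue -> bridge -> proxy -> agent -> mirror -> index -> node -> edge -> gate -> auth -> leaf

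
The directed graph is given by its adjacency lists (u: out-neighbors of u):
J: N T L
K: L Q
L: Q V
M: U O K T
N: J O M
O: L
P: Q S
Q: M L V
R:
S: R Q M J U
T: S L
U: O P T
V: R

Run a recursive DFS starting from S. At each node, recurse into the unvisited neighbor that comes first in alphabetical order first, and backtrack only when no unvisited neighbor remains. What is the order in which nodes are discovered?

Visit S
S → J
J → L
L → Q
Q → M
M → K
M → O
M → T
M → U
U → P
Q → V
V → R
J → N

S J L Q M K O T U P V R N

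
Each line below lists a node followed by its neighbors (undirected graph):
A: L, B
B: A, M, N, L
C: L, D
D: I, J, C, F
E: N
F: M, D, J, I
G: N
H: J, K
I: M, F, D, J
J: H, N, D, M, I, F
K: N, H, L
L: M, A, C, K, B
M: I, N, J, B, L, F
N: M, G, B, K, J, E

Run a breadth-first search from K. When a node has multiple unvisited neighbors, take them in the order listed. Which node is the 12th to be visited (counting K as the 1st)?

Visit K; enqueue N, H, L → queue [N, H, L]
Visit N; enqueue M, G, B, J, E → queue [H, L, M, G, B, J, E]
Visit H → queue [L, M, G, B, J, E]
Visit L; enqueue A, C → queue [M, G, B, J, E, A, C]
Visit M; enqueue I, F → queue [G, B, J, E, A, C, I, F]
Visit G → queue [B, J, E, A, C, I, F]
Visit B → queue [J, E, A, C, I, F]
Visit J; enqueue D → queue [E, A, C, I, F, D]
Visit E → queue [A, C, I, F, D]
Visit A → queue [C, I, F, D]
Visit C → queue [I, F, D]
Visit I → queue [F, D]
Visit F → queue [D]
Visit D → queue []

Visit order: K, N, H, L, M, G, B, J, E, A, C, I, F, D

I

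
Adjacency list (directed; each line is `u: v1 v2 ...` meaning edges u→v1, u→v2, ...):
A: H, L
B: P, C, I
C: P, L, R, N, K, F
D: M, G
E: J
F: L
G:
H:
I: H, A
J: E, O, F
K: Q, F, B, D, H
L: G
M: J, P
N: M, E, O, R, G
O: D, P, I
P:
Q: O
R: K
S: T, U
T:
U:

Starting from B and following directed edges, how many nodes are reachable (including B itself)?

18

BFS from B visits: B, P, I, C, H, A, R, N, L, K, F, O, M, G, E, Q, D, J
Reachable nodes: 18 of 21 total.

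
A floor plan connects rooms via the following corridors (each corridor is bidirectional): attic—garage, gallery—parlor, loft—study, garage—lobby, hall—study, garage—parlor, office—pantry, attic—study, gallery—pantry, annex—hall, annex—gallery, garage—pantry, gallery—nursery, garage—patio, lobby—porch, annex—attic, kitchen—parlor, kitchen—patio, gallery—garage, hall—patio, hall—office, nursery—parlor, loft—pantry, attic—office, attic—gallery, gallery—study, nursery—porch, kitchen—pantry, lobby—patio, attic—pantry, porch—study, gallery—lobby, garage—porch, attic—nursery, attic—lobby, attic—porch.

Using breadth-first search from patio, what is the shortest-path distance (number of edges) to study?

Level 0: patio
Level 1: garage, hall, kitchen, lobby
Level 2: annex, attic, gallery, office, pantry, parlor, porch, study
Level 3: loft, nursery
study first appears at level 2.

2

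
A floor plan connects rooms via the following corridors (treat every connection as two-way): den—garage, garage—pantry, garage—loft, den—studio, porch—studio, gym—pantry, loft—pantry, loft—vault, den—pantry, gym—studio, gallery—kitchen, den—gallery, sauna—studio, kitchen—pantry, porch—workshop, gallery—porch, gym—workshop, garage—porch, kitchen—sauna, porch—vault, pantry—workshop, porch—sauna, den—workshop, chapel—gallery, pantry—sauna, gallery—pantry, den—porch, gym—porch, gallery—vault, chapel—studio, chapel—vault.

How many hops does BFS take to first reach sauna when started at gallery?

Level 0: gallery
Level 1: chapel, den, kitchen, pantry, porch, vault
Level 2: garage, gym, loft, sauna, studio, workshop
sauna first appears at level 2.

2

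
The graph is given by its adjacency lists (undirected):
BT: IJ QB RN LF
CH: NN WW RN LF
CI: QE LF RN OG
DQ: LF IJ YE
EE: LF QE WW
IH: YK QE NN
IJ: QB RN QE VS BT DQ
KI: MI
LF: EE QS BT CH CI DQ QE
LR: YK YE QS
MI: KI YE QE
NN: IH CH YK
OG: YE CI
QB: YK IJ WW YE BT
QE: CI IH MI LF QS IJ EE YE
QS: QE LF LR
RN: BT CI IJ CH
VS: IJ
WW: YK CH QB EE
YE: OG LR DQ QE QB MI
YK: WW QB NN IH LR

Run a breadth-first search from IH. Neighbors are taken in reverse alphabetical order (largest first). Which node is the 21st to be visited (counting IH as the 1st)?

RN

Visit IH; enqueue YK, QE, NN → queue [YK, QE, NN]
Visit YK; enqueue WW, QB, LR → queue [QE, NN, WW, QB, LR]
Visit QE; enqueue YE, QS, MI, LF, IJ, EE, CI → queue [NN, WW, QB, LR, YE, QS, MI, LF, IJ, EE, CI]
Visit NN; enqueue CH → queue [WW, QB, LR, YE, QS, MI, LF, IJ, EE, CI, CH]
Visit WW → queue [QB, LR, YE, QS, MI, LF, IJ, EE, CI, CH]
Visit QB; enqueue BT → queue [LR, YE, QS, MI, LF, IJ, EE, CI, CH, BT]
Visit LR → queue [YE, QS, MI, LF, IJ, EE, CI, CH, BT]
Visit YE; enqueue OG, DQ → queue [QS, MI, LF, IJ, EE, CI, CH, BT, OG, DQ]
Visit QS → queue [MI, LF, IJ, EE, CI, CH, BT, OG, DQ]
Visit MI; enqueue KI → queue [LF, IJ, EE, CI, CH, BT, OG, DQ, KI]
Visit LF → queue [IJ, EE, CI, CH, BT, OG, DQ, KI]
Visit IJ; enqueue VS, RN → queue [EE, CI, CH, BT, OG, DQ, KI, VS, RN]
Visit EE → queue [CI, CH, BT, OG, DQ, KI, VS, RN]
Visit CI → queue [CH, BT, OG, DQ, KI, VS, RN]
Visit CH → queue [BT, OG, DQ, KI, VS, RN]
Visit BT → queue [OG, DQ, KI, VS, RN]
Visit OG → queue [DQ, KI, VS, RN]
Visit DQ → queue [KI, VS, RN]
Visit KI → queue [VS, RN]
Visit VS → queue [RN]
Visit RN → queue []

Visit order: IH, YK, QE, NN, WW, QB, LR, YE, QS, MI, LF, IJ, EE, CI, CH, BT, OG, DQ, KI, VS, RN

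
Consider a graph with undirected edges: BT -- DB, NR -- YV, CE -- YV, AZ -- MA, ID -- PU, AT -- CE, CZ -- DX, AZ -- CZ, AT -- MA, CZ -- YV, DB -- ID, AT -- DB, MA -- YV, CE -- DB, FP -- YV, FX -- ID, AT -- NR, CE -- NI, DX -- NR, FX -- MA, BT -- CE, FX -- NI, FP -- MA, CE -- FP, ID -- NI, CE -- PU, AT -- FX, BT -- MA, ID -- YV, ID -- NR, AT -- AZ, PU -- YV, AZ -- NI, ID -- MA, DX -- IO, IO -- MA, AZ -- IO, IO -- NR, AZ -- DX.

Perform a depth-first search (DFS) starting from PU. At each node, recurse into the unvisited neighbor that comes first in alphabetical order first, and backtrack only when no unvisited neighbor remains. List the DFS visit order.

Visit PU
PU → CE
CE → AT
AT → AZ
AZ → CZ
CZ → DX
DX → IO
IO → MA
MA → BT
BT → DB
DB → ID
ID → FX
FX → NI
ID → NR
NR → YV
YV → FP

PU, CE, AT, AZ, CZ, DX, IO, MA, BT, DB, ID, FX, NI, NR, YV, FP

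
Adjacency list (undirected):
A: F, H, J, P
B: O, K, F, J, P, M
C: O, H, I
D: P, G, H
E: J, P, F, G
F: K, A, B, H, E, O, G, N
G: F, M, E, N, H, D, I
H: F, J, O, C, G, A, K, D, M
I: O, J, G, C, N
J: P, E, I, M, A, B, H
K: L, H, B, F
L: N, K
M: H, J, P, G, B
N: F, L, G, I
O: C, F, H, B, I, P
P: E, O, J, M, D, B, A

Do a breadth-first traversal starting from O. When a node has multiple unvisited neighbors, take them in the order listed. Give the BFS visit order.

Visit O; enqueue C, F, H, B, I, P → queue [C, F, H, B, I, P]
Visit C → queue [F, H, B, I, P]
Visit F; enqueue K, A, E, G, N → queue [H, B, I, P, K, A, E, G, N]
Visit H; enqueue J, D, M → queue [B, I, P, K, A, E, G, N, J, D, M]
Visit B → queue [I, P, K, A, E, G, N, J, D, M]
Visit I → queue [P, K, A, E, G, N, J, D, M]
Visit P → queue [K, A, E, G, N, J, D, M]
Visit K; enqueue L → queue [A, E, G, N, J, D, M, L]
Visit A → queue [E, G, N, J, D, M, L]
Visit E → queue [G, N, J, D, M, L]
Visit G → queue [N, J, D, M, L]
Visit N → queue [J, D, M, L]
Visit J → queue [D, M, L]
Visit D → queue [M, L]
Visit M → queue [L]
Visit L → queue []

O -> C -> F -> H -> B -> I -> P -> K -> A -> E -> G -> N -> J -> D -> M -> L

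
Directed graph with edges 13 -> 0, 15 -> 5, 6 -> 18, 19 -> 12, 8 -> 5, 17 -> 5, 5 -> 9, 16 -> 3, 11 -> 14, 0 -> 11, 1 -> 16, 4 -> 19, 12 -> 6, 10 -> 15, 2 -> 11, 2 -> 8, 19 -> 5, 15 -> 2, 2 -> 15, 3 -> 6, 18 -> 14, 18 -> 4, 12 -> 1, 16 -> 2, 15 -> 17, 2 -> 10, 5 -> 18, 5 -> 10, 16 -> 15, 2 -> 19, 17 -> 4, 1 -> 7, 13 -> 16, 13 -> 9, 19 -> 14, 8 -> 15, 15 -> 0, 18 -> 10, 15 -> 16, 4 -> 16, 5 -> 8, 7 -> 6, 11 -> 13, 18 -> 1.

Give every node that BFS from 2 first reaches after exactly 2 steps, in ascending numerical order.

0, 5, 12, 13, 14, 16, 17

Level 0: 2
Level 1: 8, 10, 11, 15, 19
Level 2: 0, 5, 12, 13, 14, 16, 17
Level 3: 1, 3, 4, 6, 9, 18
Level 4: 7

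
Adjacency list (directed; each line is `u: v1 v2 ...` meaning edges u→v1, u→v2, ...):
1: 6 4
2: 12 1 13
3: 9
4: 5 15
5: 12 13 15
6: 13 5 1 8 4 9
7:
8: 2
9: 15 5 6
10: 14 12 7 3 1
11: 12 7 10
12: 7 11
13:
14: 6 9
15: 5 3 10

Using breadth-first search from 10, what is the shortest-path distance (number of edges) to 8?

Level 0: 10
Level 1: 1, 3, 7, 12, 14
Level 2: 4, 6, 9, 11
Level 3: 5, 8, 13, 15
Level 4: 2
8 first appears at level 3.

3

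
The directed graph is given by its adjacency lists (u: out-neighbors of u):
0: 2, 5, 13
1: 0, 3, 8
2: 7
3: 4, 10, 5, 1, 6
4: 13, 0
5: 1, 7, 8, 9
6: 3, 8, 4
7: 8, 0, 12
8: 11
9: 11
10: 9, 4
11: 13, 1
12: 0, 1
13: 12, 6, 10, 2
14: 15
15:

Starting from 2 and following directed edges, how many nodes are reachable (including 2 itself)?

14

BFS from 2 visits: 2, 7, 0, 8, 12, 5, 13, 11, 1, 9, 6, 10, 3, 4
Reachable nodes: 14 of 16 total.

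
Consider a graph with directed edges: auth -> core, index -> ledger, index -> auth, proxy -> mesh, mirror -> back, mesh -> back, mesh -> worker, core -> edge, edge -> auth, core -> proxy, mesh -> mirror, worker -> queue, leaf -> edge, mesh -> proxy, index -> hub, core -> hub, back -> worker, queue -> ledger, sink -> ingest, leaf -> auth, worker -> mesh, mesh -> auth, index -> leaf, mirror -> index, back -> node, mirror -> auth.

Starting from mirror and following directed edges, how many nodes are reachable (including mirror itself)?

14

BFS from mirror visits: mirror, index, back, auth, ledger, leaf, hub, worker, node, core, edge, queue, mesh, proxy
Reachable nodes: 14 of 16 total.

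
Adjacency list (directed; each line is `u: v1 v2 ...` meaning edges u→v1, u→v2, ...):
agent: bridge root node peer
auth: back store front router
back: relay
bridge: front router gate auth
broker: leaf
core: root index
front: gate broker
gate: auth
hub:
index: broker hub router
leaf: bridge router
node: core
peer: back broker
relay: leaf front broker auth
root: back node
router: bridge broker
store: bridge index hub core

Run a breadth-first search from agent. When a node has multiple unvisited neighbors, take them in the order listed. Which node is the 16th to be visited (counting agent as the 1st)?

Visit agent; enqueue bridge, root, node, peer → queue [bridge, root, node, peer]
Visit bridge; enqueue front, router, gate, auth → queue [root, node, peer, front, router, gate, auth]
Visit root; enqueue back → queue [node, peer, front, router, gate, auth, back]
Visit node; enqueue core → queue [peer, front, router, gate, auth, back, core]
Visit peer; enqueue broker → queue [front, router, gate, auth, back, core, broker]
Visit front → queue [router, gate, auth, back, core, broker]
Visit router → queue [gate, auth, back, core, broker]
Visit gate → queue [auth, back, core, broker]
Visit auth; enqueue store → queue [back, core, broker, store]
Visit back; enqueue relay → queue [core, broker, store, relay]
Visit core; enqueue index → queue [broker, store, relay, index]
Visit broker; enqueue leaf → queue [store, relay, index, leaf]
Visit store; enqueue hub → queue [relay, index, leaf, hub]
Visit relay → queue [index, leaf, hub]
Visit index → queue [leaf, hub]
Visit leaf → queue [hub]
Visit hub → queue []

Visit order: agent, bridge, root, node, peer, front, router, gate, auth, back, core, broker, store, relay, index, leaf, hub

leaf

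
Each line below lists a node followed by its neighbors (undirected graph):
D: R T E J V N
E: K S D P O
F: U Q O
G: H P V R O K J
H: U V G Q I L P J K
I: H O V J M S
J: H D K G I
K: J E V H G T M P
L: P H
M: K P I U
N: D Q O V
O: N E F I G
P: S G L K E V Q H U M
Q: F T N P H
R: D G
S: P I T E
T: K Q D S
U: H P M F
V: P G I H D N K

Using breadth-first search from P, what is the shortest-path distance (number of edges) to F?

Level 0: P
Level 1: E, G, H, K, L, M, Q, S, U, V
Level 2: D, F, I, J, N, O, R, T
F first appears at level 2.

2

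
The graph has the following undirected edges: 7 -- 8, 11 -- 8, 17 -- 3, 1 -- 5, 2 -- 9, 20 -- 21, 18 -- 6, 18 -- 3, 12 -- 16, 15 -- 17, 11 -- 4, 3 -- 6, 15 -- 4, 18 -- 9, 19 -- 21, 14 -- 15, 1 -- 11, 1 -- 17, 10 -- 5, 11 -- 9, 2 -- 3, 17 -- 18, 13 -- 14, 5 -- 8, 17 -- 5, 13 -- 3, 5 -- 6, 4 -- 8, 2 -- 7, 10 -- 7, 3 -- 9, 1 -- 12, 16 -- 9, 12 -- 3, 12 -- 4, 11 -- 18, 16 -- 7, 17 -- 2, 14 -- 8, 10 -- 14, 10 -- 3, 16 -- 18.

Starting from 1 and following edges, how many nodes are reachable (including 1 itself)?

BFS from 1 visits: 1, 5, 11, 12, 17, 6, 8, 10, 4, 9, 18, 3, 16, 2, 15, 7, 14, 13
Reachable nodes: 18 of 21 total.

18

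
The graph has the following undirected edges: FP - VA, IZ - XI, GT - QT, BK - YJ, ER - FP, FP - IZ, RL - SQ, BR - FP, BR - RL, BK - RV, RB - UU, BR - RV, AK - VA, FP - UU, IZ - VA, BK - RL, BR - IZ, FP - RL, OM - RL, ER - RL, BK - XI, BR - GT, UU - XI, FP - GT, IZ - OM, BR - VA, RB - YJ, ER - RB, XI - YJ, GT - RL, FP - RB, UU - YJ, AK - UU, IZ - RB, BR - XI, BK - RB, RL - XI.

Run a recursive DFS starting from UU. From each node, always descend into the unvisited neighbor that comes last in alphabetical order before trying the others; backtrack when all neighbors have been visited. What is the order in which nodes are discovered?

Visit UU
UU → YJ
YJ → XI
XI → RL
RL → SQ
RL → OM
OM → IZ
IZ → VA
VA → FP
FP → RB
RB → ER
RB → BK
BK → RV
RV → BR
BR → GT
GT → QT
VA → AK

UU YJ XI RL SQ OM IZ VA FP RB ER BK RV BR GT QT AK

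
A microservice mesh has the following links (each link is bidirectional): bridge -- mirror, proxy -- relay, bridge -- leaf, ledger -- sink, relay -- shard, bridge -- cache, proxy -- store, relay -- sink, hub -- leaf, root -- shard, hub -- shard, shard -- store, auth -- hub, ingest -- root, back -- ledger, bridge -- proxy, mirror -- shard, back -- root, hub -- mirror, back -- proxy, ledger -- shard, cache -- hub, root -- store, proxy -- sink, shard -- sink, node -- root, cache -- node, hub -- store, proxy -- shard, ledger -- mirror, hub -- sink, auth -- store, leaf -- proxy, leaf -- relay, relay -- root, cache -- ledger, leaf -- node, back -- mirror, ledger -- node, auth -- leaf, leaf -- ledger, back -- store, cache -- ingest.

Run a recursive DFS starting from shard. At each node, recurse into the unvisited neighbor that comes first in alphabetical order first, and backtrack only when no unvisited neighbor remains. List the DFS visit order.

shard, hub, auth, leaf, bridge, cache, ingest, root, back, ledger, mirror, node, sink, proxy, relay, store

Visit shard
shard → hub
hub → auth
auth → leaf
leaf → bridge
bridge → cache
cache → ingest
ingest → root
root → back
back → ledger
ledger → mirror
ledger → node
ledger → sink
sink → proxy
proxy → relay
proxy → store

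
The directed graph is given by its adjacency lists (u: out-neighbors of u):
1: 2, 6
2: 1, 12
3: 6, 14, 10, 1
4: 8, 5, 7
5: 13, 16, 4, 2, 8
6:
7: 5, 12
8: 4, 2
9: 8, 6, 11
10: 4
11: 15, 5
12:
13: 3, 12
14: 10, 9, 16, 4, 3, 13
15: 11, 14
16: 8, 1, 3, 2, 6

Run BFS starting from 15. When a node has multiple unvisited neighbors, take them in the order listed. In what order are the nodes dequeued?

15 -> 11 -> 14 -> 5 -> 10 -> 9 -> 16 -> 4 -> 3 -> 13 -> 2 -> 8 -> 6 -> 1 -> 7 -> 12

Visit 15; enqueue 11, 14 → queue [11, 14]
Visit 11; enqueue 5 → queue [14, 5]
Visit 14; enqueue 10, 9, 16, 4, 3, 13 → queue [5, 10, 9, 16, 4, 3, 13]
Visit 5; enqueue 2, 8 → queue [10, 9, 16, 4, 3, 13, 2, 8]
Visit 10 → queue [9, 16, 4, 3, 13, 2, 8]
Visit 9; enqueue 6 → queue [16, 4, 3, 13, 2, 8, 6]
Visit 16; enqueue 1 → queue [4, 3, 13, 2, 8, 6, 1]
Visit 4; enqueue 7 → queue [3, 13, 2, 8, 6, 1, 7]
Visit 3 → queue [13, 2, 8, 6, 1, 7]
Visit 13; enqueue 12 → queue [2, 8, 6, 1, 7, 12]
Visit 2 → queue [8, 6, 1, 7, 12]
Visit 8 → queue [6, 1, 7, 12]
Visit 6 → queue [1, 7, 12]
Visit 1 → queue [7, 12]
Visit 7 → queue [12]
Visit 12 → queue []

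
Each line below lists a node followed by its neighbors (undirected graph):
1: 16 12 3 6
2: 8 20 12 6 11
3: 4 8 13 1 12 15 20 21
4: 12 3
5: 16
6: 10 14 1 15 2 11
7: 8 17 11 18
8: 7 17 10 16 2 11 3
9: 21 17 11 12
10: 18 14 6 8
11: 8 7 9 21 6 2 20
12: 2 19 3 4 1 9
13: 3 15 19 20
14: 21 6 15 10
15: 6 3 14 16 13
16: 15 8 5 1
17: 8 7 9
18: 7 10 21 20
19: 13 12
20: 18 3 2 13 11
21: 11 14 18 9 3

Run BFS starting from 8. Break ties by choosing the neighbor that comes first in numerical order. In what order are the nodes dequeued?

Visit 8; enqueue 2, 3, 7, 10, 11, 16, 17 → queue [2, 3, 7, 10, 11, 16, 17]
Visit 2; enqueue 6, 12, 20 → queue [3, 7, 10, 11, 16, 17, 6, 12, 20]
Visit 3; enqueue 1, 4, 13, 15, 21 → queue [7, 10, 11, 16, 17, 6, 12, 20, 1, 4, 13, 15, 21]
Visit 7; enqueue 18 → queue [10, 11, 16, 17, 6, 12, 20, 1, 4, 13, 15, 21, 18]
Visit 10; enqueue 14 → queue [11, 16, 17, 6, 12, 20, 1, 4, 13, 15, 21, 18, 14]
Visit 11; enqueue 9 → queue [16, 17, 6, 12, 20, 1, 4, 13, 15, 21, 18, 14, 9]
Visit 16; enqueue 5 → queue [17, 6, 12, 20, 1, 4, 13, 15, 21, 18, 14, 9, 5]
Visit 17 → queue [6, 12, 20, 1, 4, 13, 15, 21, 18, 14, 9, 5]
Visit 6 → queue [12, 20, 1, 4, 13, 15, 21, 18, 14, 9, 5]
Visit 12; enqueue 19 → queue [20, 1, 4, 13, 15, 21, 18, 14, 9, 5, 19]
Visit 20 → queue [1, 4, 13, 15, 21, 18, 14, 9, 5, 19]
Visit 1 → queue [4, 13, 15, 21, 18, 14, 9, 5, 19]
Visit 4 → queue [13, 15, 21, 18, 14, 9, 5, 19]
Visit 13 → queue [15, 21, 18, 14, 9, 5, 19]
Visit 15 → queue [21, 18, 14, 9, 5, 19]
Visit 21 → queue [18, 14, 9, 5, 19]
Visit 18 → queue [14, 9, 5, 19]
Visit 14 → queue [9, 5, 19]
Visit 9 → queue [5, 19]
Visit 5 → queue [19]
Visit 19 → queue []

8 → 2 → 3 → 7 → 10 → 11 → 16 → 17 → 6 → 12 → 20 → 1 → 4 → 13 → 15 → 21 → 18 → 14 → 9 → 5 → 19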